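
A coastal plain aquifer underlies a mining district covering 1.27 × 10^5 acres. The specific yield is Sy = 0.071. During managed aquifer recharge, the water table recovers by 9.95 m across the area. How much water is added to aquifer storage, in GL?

A = 1.27 × 10^5 acres = 5.14 × 10^8 m²
ΔV = Sy × A × Δh = 0.071 × 5.14 × 10^8 m² × 9.95 m = 3.631 × 10^8 m³
ΔV = 3.631 × 10^8 m³ = 363.1 GL

ΔV ≈ 363 GL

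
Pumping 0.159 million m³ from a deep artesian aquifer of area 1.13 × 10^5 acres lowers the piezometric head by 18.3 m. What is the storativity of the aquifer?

A = 1.13 × 10^5 acres = 4.573 × 10^8 m²
ΔV = 0.159 million m³ = 1.59 × 10^5 m³
S = ΔV / (A × Δh) = 1.59 × 10^5 m³ / (4.573 × 10^8 m² × 18.3 m) = 1.9 × 10^-5

S ≈ 1.9 × 10^-5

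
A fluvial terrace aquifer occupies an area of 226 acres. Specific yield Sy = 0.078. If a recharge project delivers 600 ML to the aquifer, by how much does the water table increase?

Δh ≈ 8.41 m

A = 226 acres = 9.146 × 10^5 m²
ΔV = 600 ML = 6 × 10^5 m³
Δh = ΔV / (Sy × A) = 6 × 10^5 m³ / (0.078 × 9.146 × 10^5 m²) = 8.411 m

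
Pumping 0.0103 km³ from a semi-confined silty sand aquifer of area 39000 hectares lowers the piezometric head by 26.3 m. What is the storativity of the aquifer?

S ≈ 1 × 10^-3

A = 39000 hectares = 3.9 × 10^8 m²
ΔV = 0.0103 km³ = 1.03 × 10^7 m³
S = ΔV / (A × Δh) = 1.03 × 10^7 m³ / (3.9 × 10^8 m² × 26.3 m) = 0.001004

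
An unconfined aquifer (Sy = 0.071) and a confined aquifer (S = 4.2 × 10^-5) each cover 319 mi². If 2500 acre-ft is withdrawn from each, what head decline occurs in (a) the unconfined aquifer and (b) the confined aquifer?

Δh_u ≈ 0.0526 m; Δh_c ≈ 88.9 m

A = 319 mi² = 8.262 × 10^8 m²
ΔV = 2500 acre-ft = 3.084 × 10^6 m³
Unconfined: Δh_u = ΔV/(Sy·A) = 3.084 × 10^6/(0.071 × 8.262 × 10^8) = 0.05257 m
Confined: Δh_c = ΔV/(S·A) = 3.084 × 10^6/(4.2 × 10^-5 × 8.262 × 10^8) = 88.87 m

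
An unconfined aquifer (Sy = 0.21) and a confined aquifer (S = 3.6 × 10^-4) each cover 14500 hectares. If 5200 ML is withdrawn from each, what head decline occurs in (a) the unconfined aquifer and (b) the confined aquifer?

Δh_u ≈ 0.171 m; Δh_c ≈ 99.6 m

A = 14500 hectares = 1.45 × 10^8 m²
ΔV = 5200 ML = 5.2 × 10^6 m³
Unconfined: Δh_u = ΔV/(Sy·A) = 5.2 × 10^6/(0.21 × 1.45 × 10^8) = 0.1708 m
Confined: Δh_c = ΔV/(S·A) = 5.2 × 10^6/(3.6 × 10^-4 × 1.45 × 10^8) = 99.62 m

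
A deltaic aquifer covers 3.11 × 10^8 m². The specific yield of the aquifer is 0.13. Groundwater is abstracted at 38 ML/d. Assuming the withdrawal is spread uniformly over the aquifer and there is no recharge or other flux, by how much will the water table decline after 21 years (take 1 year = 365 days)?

Q = 38 ML/d = 38000 m³/d
t = 21 years = 7665 d
ΔV = Q × t = 38000 m³/d × 7665 d = 2.913 × 10^8 m³
Δh = ΔV / (Sy × A) = 2.913 × 10^8 / (0.13 × 3.11 × 10^8) = 7.204 m

Δh ≈ 7.2 m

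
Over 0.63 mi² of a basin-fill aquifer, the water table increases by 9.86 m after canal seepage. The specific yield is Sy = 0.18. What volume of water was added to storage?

A = 0.63 mi² = 1.632 × 10^6 m²
ΔV = Sy × A × Δh = 0.18 × 1.632 × 10^6 m² × 9.86 m = 2.896 × 10^6 m³

ΔV ≈ 2.9 × 10^6 m³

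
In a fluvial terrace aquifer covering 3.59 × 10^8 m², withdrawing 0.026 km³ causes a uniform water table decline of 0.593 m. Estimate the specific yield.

Sy ≈ 0.12

ΔV = 0.026 km³ = 2.6 × 10^7 m³
Sy = ΔV / (A × Δh) = 2.6 × 10^7 m³ / (3.59 × 10^8 m² × 0.593 m) = 0.1221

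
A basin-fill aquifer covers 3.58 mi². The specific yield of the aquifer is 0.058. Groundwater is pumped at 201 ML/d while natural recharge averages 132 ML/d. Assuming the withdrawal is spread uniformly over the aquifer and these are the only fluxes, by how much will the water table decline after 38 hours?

A = 3.58 mi² = 9.272 × 10^6 m²
Net abstraction = 201 − 132 = 69 ML/d
Q_net = 69 ML/d = 69000 m³/d
t = 38 hours = 1.583 d
ΔV = Q × t = 69000 m³/d × 1.583 d = 1.093 × 10^5 m³
Δh = ΔV / (Sy × A) = 1.093 × 10^5 / (0.058 × 9.272 × 10^6) = 0.2031 m

Δh ≈ 0.203 m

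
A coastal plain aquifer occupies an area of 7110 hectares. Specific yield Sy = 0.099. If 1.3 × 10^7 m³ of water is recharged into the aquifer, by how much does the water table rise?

Δh ≈ 1.85 m

A = 7110 hectares = 7.11 × 10^7 m²
Δh = ΔV / (Sy × A) = 1.3 × 10^7 m³ / (0.099 × 7.11 × 10^7 m²) = 1.847 m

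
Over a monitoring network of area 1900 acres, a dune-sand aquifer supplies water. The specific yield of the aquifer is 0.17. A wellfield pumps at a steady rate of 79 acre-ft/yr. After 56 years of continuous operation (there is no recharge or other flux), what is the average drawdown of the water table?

Δh ≈ 4.17 m

A = 1900 acres = 7.689 × 10^6 m²
Q = 79 acre-ft/yr = 267 m³/d
t = 56 years = 20440 d
ΔV = Q × t = 267 m³/d × 20440 d = 5.457 × 10^6 m³
Δh = ΔV / (Sy × A) = 5.457 × 10^6 / (0.17 × 7.689 × 10^6) = 4.175 m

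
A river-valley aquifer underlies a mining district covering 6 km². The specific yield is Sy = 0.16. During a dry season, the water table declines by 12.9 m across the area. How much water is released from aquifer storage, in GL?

ΔV ≈ 12.4 GL

A = 6 km² = 6 × 10^6 m²
ΔV = Sy × A × Δh = 0.16 × 6 × 10^6 m² × 12.9 m = 1.238 × 10^7 m³
ΔV = 1.238 × 10^7 m³ = 12.38 GL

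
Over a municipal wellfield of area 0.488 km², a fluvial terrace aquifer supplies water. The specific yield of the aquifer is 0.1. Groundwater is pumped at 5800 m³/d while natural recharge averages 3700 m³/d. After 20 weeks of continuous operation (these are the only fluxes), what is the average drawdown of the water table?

Δh ≈ 6.02 m

A = 0.488 km² = 4.88 × 10^5 m²
Net abstraction = 5800 − 3700 = 2100 m³/d
t = 20 weeks = 140 d
ΔV = Q × t = 2100 m³/d × 140 d = 2.94 × 10^5 m³
Δh = ΔV / (Sy × A) = 2.94 × 10^5 / (0.1 × 4.88 × 10^5) = 6.025 m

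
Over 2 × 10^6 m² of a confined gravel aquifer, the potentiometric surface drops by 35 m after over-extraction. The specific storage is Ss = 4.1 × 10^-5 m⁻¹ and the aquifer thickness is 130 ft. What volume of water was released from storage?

ΔV ≈ 1.14 × 10^5 m³

b = 130 ft = 39.62 m
S = Ss × b = 4.1 × 10^-5 m⁻¹ × 39.62 m = 1.625 × 10^-3
ΔV = S × A × Δh = 0.001625 × 2 × 10^6 m² × 35 m = 1.137 × 10^5 m³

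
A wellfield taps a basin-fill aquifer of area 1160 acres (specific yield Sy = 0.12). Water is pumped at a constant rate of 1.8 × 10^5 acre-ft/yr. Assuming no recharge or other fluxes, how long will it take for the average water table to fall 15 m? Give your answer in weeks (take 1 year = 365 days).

A = 1160 acres = 4.694 × 10^6 m²
ΔV = Sy × A × Δh = 0.12 × 4.694 × 10^6 × 15 = 8.45 × 10^6 m³
Q = 1.8 × 10^5 acre-ft/yr = 6.083 × 10^5 m³/d
t = ΔV / Q = 8.45 × 10^6 m³ / 6.083 × 10^5 m³/d = 13.89 d
t = 13.89 d ≈ 1.984 weeks

t ≈ 1.98 weeks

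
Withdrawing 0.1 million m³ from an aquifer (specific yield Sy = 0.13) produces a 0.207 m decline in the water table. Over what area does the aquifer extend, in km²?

A ≈ 3.72 km²

ΔV = 0.1 million m³ = 1 × 10^5 m³
A = ΔV / (Sy × Δh) = 1 × 10^5 / (0.13 × 0.207) = 3.716 × 10^6 m²
A = 3.716 × 10^6 m² = 3.716 km²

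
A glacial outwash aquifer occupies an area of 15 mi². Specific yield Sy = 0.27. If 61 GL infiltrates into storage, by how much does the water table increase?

A = 15 mi² = 3.885 × 10^7 m²
ΔV = 61 GL = 6.1 × 10^7 m³
Δh = ΔV / (Sy × A) = 6.1 × 10^7 m³ / (0.27 × 3.885 × 10^7 m²) = 5.815 m

Δh ≈ 5.82 m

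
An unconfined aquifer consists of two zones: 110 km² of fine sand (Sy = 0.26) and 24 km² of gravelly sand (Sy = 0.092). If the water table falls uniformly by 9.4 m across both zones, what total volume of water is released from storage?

A₁ = 110 km² = 1.1 × 10^8 m²; A₂ = 24 km² = 2.4 × 10^7 m²
ΔV₁ = 0.26 × 1.1 × 10^8 × 9.4 = 2.688 × 10^8 m³
ΔV₂ = 0.092 × 2.4 × 10^7 × 9.4 = 2.076 × 10^7 m³
ΔV = ΔV₁ + ΔV₂ = 2.896 × 10^8 m³

ΔV ≈ 2.9 × 10^8 m³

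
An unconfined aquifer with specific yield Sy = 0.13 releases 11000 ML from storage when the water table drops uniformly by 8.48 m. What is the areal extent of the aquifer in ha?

ΔV = 11000 ML = 1.1 × 10^7 m³
A = ΔV / (Sy × Δh) = 1.1 × 10^7 / (0.13 × 8.48) = 9.978 × 10^6 m²
A = 9.978 × 10^6 m² = 997.8 ha

A ≈ 998 ha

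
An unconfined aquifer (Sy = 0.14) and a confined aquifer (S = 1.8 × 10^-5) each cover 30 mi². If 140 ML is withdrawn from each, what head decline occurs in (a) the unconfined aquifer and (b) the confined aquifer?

A = 30 mi² = 7.77 × 10^7 m²
ΔV = 140 ML = 1.4 × 10^5 m³
Unconfined: Δh_u = ΔV/(Sy·A) = 1.4 × 10^5/(0.14 × 7.77 × 10^7) = 0.01287 m
Confined: Δh_c = ΔV/(S·A) = 1.4 × 10^5/(1.8 × 10^-5 × 7.77 × 10^7) = 100.1 m

Δh_u ≈ 0.0129 m; Δh_c ≈ 100 m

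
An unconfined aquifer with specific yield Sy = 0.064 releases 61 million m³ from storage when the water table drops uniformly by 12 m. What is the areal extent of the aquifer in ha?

ΔV = 61 million m³ = 6.1 × 10^7 m³
A = ΔV / (Sy × Δh) = 6.1 × 10^7 / (0.064 × 12) = 7.943 × 10^7 m²
A = 7.943 × 10^7 m² = 7943 ha

A ≈ 7940 ha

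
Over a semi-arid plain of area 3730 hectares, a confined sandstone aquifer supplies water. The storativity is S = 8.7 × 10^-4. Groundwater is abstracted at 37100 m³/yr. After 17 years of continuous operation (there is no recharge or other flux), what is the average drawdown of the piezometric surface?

A = 3730 hectares = 3.73 × 10^7 m²
Q = 37100 m³/yr = 101.6 m³/d
t = 17 years = 6205 d
ΔV = Q × t = 101.6 m³/d × 6205 d = 6.307 × 10^5 m³
Δh = ΔV / (S × A) = 6.307 × 10^5 / (8.7 × 10^-4 × 3.73 × 10^7) = 19.44 m

Δh ≈ 19.4 m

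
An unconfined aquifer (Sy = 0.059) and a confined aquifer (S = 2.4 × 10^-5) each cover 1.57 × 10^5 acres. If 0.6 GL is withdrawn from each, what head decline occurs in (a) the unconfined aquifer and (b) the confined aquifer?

A = 1.57 × 10^5 acres = 6.354 × 10^8 m²
ΔV = 0.6 GL = 6 × 10^5 m³
Unconfined: Δh_u = ΔV/(Sy·A) = 6 × 10^5/(0.059 × 6.354 × 10^8) = 0.01601 m
Confined: Δh_c = ΔV/(S·A) = 6 × 10^5/(2.4 × 10^-5 × 6.354 × 10^8) = 39.35 m

Δh_u ≈ 0.016 m; Δh_c ≈ 39.3 m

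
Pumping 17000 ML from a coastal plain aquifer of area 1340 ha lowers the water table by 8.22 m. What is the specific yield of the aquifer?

Sy ≈ 0.15

A = 1340 ha = 1.34 × 10^7 m²
ΔV = 17000 ML = 1.7 × 10^7 m³
Sy = ΔV / (A × Δh) = 1.7 × 10^7 m³ / (1.34 × 10^7 m² × 8.22 m) = 0.1543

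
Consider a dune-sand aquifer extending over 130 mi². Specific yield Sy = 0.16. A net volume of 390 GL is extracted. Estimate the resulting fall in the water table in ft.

A = 130 mi² = 3.367 × 10^8 m²
ΔV = 390 GL = 3.9 × 10^8 m³
Δh = ΔV / (Sy × A) = 3.9 × 10^8 m³ / (0.16 × 3.367 × 10^8 m²) = 7.239 m
Δh = 7.239 m = 23.75 ft

Δh ≈ 23.8 ft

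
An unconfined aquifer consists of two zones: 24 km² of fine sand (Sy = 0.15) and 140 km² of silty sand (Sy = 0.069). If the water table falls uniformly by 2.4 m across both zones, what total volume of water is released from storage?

ΔV ≈ 3.18 × 10^7 m³

A₁ = 24 km² = 2.4 × 10^7 m²; A₂ = 140 km² = 1.4 × 10^8 m²
ΔV₁ = 0.15 × 2.4 × 10^7 × 2.4 = 8.64 × 10^6 m³
ΔV₂ = 0.069 × 1.4 × 10^8 × 2.4 = 2.318 × 10^7 m³
ΔV = ΔV₁ + ΔV₂ = 3.182 × 10^7 m³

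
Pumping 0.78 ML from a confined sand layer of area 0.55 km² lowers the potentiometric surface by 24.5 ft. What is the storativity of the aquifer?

S ≈ 1.9 × 10^-4

A = 0.55 km² = 5.5 × 10^5 m²
Δh = 24.5 ft = 7.468 m
ΔV = 0.78 ML = 780 m³
S = ΔV / (A × Δh) = 780 m³ / (5.5 × 10^5 m² × 7.468 m) = 1.899 × 10^-4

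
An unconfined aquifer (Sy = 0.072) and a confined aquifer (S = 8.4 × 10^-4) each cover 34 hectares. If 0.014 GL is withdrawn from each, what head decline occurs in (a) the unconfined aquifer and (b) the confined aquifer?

Δh_u ≈ 0.572 m; Δh_c ≈ 49 m

A = 34 hectares = 3.4 × 10^5 m²
ΔV = 0.014 GL = 14000 m³
Unconfined: Δh_u = ΔV/(Sy·A) = 14000/(0.072 × 3.4 × 10^5) = 0.5719 m
Confined: Δh_c = ΔV/(S·A) = 14000/(8.4 × 10^-4 × 3.4 × 10^5) = 49.02 m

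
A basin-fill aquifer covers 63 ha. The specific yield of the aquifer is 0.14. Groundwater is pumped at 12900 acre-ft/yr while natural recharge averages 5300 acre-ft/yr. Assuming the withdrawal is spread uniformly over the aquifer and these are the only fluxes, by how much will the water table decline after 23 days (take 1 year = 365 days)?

A = 63 ha = 6.3 × 10^5 m²
Net abstraction = 12900 − 5300 = 7600 acre-ft/yr
Q_net = 7600 acre-ft/yr = 25680 m³/d
ΔV = Q × t = 25680 m³/d × 23 d = 5.907 × 10^5 m³
Δh = ΔV / (Sy × A) = 5.907 × 10^5 / (0.14 × 6.3 × 10^5) = 6.698 m

Δh ≈ 6.7 m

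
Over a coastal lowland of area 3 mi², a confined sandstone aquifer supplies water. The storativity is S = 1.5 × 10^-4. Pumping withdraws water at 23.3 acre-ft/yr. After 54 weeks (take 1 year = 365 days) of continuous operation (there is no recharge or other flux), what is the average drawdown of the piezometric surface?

A = 3 mi² = 7.77 × 10^6 m²
Q = 23.3 acre-ft/yr = 78.74 m³/d
t = 54 weeks = 378 d
ΔV = Q × t = 78.74 m³/d × 378 d = 29760 m³
Δh = ΔV / (S × A) = 29760 / (1.5 × 10^-4 × 7.77 × 10^6) = 25.54 m

Δh ≈ 25.5 m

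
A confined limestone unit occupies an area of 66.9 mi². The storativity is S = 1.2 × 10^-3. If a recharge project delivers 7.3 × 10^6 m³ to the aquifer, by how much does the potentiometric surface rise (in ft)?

Δh ≈ 115 ft

A = 66.9 mi² = 1.733 × 10^8 m²
Δh = ΔV / (S × A) = 7.3 × 10^6 m³ / (0.0012 × 1.733 × 10^8 m²) = 35.11 m
Δh = 35.11 m = 115.2 ft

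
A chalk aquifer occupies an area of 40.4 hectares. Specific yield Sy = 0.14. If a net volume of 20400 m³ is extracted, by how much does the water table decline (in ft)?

Δh ≈ 1.18 ft

A = 40.4 hectares = 4.04 × 10^5 m²
Δh = ΔV / (Sy × A) = 20400 m³ / (0.14 × 4.04 × 10^5 m²) = 0.3607 m
Δh = 0.3607 m = 1.183 ft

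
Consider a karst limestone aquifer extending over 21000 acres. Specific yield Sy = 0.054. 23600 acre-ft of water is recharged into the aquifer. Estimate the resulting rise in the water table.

A = 21000 acres = 8.498 × 10^7 m²
ΔV = 23600 acre-ft = 2.911 × 10^7 m³
Δh = ΔV / (Sy × A) = 2.911 × 10^7 m³ / (0.054 × 8.498 × 10^7 m²) = 6.343 m

Δh ≈ 6.34 m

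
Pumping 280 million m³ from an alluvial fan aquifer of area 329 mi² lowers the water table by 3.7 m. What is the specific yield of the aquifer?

A = 329 mi² = 8.521 × 10^8 m²
ΔV = 280 million m³ = 2.8 × 10^8 m³
Sy = ΔV / (A × Δh) = 2.8 × 10^8 m³ / (8.521 × 10^8 m² × 3.7 m) = 0.08881

Sy ≈ 0.089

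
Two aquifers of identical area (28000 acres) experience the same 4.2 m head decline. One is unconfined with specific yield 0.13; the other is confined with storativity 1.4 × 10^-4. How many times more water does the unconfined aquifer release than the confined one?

A = 28000 acres = 1.133 × 10^8 m²
Unconfined: ΔV_u = Sy × A × Δh = 0.13 × 1.133 × 10^8 × 4.2 = 6.187 × 10^7 m³
Confined: ΔV_c = S × A × Δh = 1.4 × 10^-4 × 1.133 × 10^8 × 4.2 = 66630 m³
Ratio = ΔV_u / ΔV_c = Sy / S = 0.13 / 1.4 × 10^-4 = 928.6

ΔV_u / ΔV_c ≈ 929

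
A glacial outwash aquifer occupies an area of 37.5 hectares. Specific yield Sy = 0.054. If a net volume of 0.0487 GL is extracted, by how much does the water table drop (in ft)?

Δh ≈ 7.89 ft

A = 37.5 hectares = 3.75 × 10^5 m²
ΔV = 0.0487 GL = 48700 m³
Δh = ΔV / (Sy × A) = 48700 m³ / (0.054 × 3.75 × 10^5 m²) = 2.405 m
Δh = 2.405 m = 7.89 ft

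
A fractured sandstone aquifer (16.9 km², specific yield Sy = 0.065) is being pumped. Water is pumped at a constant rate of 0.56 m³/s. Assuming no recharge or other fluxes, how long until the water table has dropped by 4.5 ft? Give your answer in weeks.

t ≈ 4.45 weeks

A = 16.9 km² = 1.69 × 10^7 m²
Δh = 4.5 ft = 1.372 m
ΔV = Sy × A × Δh = 0.065 × 1.69 × 10^7 × 1.372 = 1.507 × 10^6 m³
Q = 0.56 m³/s = 48380 m³/d
t = ΔV / Q = 1.507 × 10^6 m³ / 48380 m³/d = 31.14 d
t = 31.14 d ≈ 4.449 weeks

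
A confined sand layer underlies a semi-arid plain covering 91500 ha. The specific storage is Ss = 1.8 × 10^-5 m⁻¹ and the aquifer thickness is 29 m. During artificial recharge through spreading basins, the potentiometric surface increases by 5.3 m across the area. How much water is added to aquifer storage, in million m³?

ΔV ≈ 2.53 million m³

S = Ss × b = 1.8 × 10^-5 m⁻¹ × 29 m = 5.22 × 10^-4
A = 91500 ha = 9.15 × 10^8 m²
ΔV = S × A × Δh = 5.22 × 10^-4 × 9.15 × 10^8 m² × 5.3 m = 2.531 × 10^6 m³
ΔV = 2.531 × 10^6 m³ = 2.531 million m³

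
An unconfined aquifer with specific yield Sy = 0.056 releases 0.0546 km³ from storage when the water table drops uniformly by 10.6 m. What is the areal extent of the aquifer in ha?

ΔV = 0.0546 km³ = 5.46 × 10^7 m³
A = ΔV / (Sy × Δh) = 5.46 × 10^7 / (0.056 × 10.6) = 9.198 × 10^7 m²
A = 9.198 × 10^7 m² = 9198 ha

A ≈ 9200 ha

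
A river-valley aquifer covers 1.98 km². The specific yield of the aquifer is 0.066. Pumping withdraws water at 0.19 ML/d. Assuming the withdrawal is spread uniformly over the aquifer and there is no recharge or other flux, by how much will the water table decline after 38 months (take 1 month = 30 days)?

Δh ≈ 1.66 m

A = 1.98 km² = 1.98 × 10^6 m²
Q = 0.19 ML/d = 190 m³/d
t = 38 months = 1140 d
ΔV = Q × t = 190 m³/d × 1140 d = 2.166 × 10^5 m³
Δh = ΔV / (Sy × A) = 2.166 × 10^5 / (0.066 × 1.98 × 10^6) = 1.657 m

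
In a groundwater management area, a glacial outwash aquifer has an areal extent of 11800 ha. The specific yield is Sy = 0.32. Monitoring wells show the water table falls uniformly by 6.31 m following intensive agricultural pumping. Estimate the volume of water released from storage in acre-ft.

ΔV ≈ 1.93 × 10^5 acre-ft

A = 11800 ha = 1.18 × 10^8 m²
ΔV = Sy × A × Δh = 0.32 × 1.18 × 10^8 m² × 6.31 m = 2.383 × 10^8 m³
ΔV = 2.383 × 10^8 m³ = 1.932 × 10^5 acre-ft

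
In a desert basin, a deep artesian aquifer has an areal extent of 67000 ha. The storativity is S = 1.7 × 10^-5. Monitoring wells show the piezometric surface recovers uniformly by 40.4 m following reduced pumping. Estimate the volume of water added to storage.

A = 67000 ha = 6.7 × 10^8 m²
ΔV = S × A × Δh = 1.7 × 10^-5 × 6.7 × 10^8 m² × 40.4 m = 4.602 × 10^5 m³

ΔV ≈ 4.6 × 10^5 m³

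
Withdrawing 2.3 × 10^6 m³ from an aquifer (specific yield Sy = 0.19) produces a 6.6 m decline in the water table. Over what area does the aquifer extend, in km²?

A ≈ 1.83 km²

A = ΔV / (Sy × Δh) = 2.3 × 10^6 / (0.19 × 6.6) = 1.834 × 10^6 m²
A = 1.834 × 10^6 m² = 1.834 km²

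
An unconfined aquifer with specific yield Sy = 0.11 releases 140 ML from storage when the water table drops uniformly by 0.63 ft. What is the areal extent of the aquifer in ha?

Δh = 0.63 ft = 0.192 m
ΔV = 140 ML = 1.4 × 10^5 m³
A = ΔV / (Sy × Δh) = 1.4 × 10^5 / (0.11 × 0.192) = 6.628 × 10^6 m²
A = 6.628 × 10^6 m² = 662.8 ha

A ≈ 663 ha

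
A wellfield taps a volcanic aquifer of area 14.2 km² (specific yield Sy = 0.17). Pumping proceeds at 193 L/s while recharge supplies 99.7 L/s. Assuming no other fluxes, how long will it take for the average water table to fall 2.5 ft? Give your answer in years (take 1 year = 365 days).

A = 14.2 km² = 1.42 × 10^7 m²
Δh = 2.5 ft = 0.762 m
ΔV = Sy × A × Δh = 0.17 × 1.42 × 10^7 × 0.762 = 1.839 × 10^6 m³
Net withdrawal = 193 − 99.7 = 93.3 L/s = 8061 m³/d
t = ΔV / Q = 1.839 × 10^6 m³ / 8061 m³/d = 228.2 d
t = 228.2 d ≈ 0.6252 years

t ≈ 0.625 years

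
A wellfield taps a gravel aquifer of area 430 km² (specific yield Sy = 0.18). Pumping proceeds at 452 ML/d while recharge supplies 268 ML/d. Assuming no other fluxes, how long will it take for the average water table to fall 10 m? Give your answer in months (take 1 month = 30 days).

t ≈ 140 months

A = 430 km² = 4.3 × 10^8 m²
ΔV = Sy × A × Δh = 0.18 × 4.3 × 10^8 × 10 = 7.74 × 10^8 m³
Net withdrawal = 452 − 268 = 184 ML/d = 1.84 × 10^5 m³/d
t = ΔV / Q = 7.74 × 10^8 m³ / 1.84 × 10^5 m³/d = 4207 d
t = 4207 d ≈ 140.2 months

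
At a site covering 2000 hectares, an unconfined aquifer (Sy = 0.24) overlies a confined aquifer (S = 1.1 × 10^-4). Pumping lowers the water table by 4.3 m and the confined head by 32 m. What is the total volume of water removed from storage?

ΔV ≈ 2.07 × 10^7 m³

A = 2000 hectares = 2 × 10^7 m²
Unconfined: ΔV_u = Sy × A × Δh_u = 0.24 × 2 × 10^7 × 4.3 = 2.064 × 10^7 m³
Confined: ΔV_c = S × A × Δh_c = 1.1 × 10^-4 × 2 × 10^7 × 32 = 70400 m³
Total ΔV = 2.064 × 10^7 + 70400 = 2.071 × 10^7 m³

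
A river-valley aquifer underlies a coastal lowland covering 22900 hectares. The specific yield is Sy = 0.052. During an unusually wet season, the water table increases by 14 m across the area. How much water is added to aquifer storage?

A = 22900 hectares = 2.29 × 10^8 m²
ΔV = Sy × A × Δh = 0.052 × 2.29 × 10^8 m² × 14 m = 1.667 × 10^8 m³

ΔV ≈ 1.67 × 10^8 m³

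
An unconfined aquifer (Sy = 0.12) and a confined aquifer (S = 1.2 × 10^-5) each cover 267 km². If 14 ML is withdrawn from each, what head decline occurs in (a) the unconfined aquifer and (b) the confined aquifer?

Δh_u ≈ 4.37 × 10^-4 m; Δh_c ≈ 4.37 m

A = 267 km² = 2.67 × 10^8 m²
ΔV = 14 ML = 14000 m³
Unconfined: Δh_u = ΔV/(Sy·A) = 14000/(0.12 × 2.67 × 10^8) = 4.37 × 10^-4 m
Confined: Δh_c = ΔV/(S·A) = 14000/(1.2 × 10^-5 × 2.67 × 10^8) = 4.37 m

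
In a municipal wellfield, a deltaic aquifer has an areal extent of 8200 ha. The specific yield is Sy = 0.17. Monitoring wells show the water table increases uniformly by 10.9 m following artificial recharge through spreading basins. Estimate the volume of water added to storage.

ΔV ≈ 1.52 × 10^8 m³

A = 8200 ha = 8.2 × 10^7 m²
ΔV = Sy × A × Δh = 0.17 × 8.2 × 10^7 m² × 10.9 m = 1.519 × 10^8 m³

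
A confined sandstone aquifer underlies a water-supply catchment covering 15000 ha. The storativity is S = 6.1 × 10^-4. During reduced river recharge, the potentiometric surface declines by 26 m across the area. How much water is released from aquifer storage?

ΔV ≈ 2.38 × 10^6 m³

A = 15000 ha = 1.5 × 10^8 m²
ΔV = S × A × Δh = 6.1 × 10^-4 × 1.5 × 10^8 m² × 26 m = 2.379 × 10^6 m³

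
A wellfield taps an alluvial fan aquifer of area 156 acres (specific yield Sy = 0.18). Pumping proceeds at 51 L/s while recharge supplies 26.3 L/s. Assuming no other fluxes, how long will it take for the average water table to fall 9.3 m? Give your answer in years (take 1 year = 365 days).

A = 156 acres = 6.313 × 10^5 m²
ΔV = Sy × A × Δh = 0.18 × 6.313 × 10^5 × 9.3 = 1.057 × 10^6 m³
Net withdrawal = 51 − 26.3 = 24.7 L/s = 2134 m³/d
t = ΔV / Q = 1.057 × 10^6 m³ / 2134 m³/d = 495.2 d
t = 495.2 d ≈ 1.357 years

t ≈ 1.36 years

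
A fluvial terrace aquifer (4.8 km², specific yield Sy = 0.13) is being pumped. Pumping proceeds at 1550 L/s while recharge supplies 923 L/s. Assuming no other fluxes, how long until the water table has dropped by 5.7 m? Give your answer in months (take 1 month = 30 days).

t ≈ 2.19 months

A = 4.8 km² = 4.8 × 10^6 m²
ΔV = Sy × A × Δh = 0.13 × 4.8 × 10^6 × 5.7 = 3.557 × 10^6 m³
Net withdrawal = 1550 − 923 = 627 L/s = 54170 m³/d
t = ΔV / Q = 3.557 × 10^6 m³ / 54170 m³/d = 65.66 d
t = 65.66 d ≈ 2.189 months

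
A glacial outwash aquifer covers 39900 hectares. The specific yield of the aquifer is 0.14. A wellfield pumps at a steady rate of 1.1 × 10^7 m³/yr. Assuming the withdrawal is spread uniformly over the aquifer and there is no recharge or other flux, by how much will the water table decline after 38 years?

Δh ≈ 7.48 m

A = 39900 hectares = 3.99 × 10^8 m²
Q = 1.1 × 10^7 m³/yr = 30140 m³/d
t = 38 years = 13870 d
ΔV = Q × t = 30140 m³/d × 13870 d = 4.18 × 10^8 m³
Δh = ΔV / (Sy × A) = 4.18 × 10^8 / (0.14 × 3.99 × 10^8) = 7.483 m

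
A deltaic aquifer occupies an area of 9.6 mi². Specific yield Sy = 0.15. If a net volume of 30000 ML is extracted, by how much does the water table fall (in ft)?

A = 9.6 mi² = 2.486 × 10^7 m²
ΔV = 30000 ML = 3 × 10^7 m³
Δh = ΔV / (Sy × A) = 3 × 10^7 m³ / (0.15 × 2.486 × 10^7 m²) = 8.044 m
Δh = 8.044 m = 26.39 ft

Δh ≈ 26.4 ft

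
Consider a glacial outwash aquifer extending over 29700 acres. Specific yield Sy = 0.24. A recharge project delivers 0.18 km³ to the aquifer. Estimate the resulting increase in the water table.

A = 29700 acres = 1.202 × 10^8 m²
ΔV = 0.18 km³ = 1.8 × 10^8 m³
Δh = ΔV / (Sy × A) = 1.8 × 10^8 m³ / (0.24 × 1.202 × 10^8 m²) = 6.24 m

Δh ≈ 6.24 m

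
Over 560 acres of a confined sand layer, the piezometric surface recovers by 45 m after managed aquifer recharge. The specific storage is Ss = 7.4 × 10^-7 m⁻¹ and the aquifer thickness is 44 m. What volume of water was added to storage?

ΔV ≈ 3320 m³

S = Ss × b = 7.4 × 10^-7 m⁻¹ × 44 m = 3.256 × 10^-5
A = 560 acres = 2.266 × 10^6 m²
ΔV = S × A × Δh = 3.256 × 10^-5 × 2.266 × 10^6 m² × 45 m = 3320 m³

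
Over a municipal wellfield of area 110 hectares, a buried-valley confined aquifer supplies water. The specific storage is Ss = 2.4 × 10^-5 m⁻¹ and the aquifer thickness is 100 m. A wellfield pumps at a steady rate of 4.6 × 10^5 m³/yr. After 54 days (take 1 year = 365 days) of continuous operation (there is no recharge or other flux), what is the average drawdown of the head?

S = Ss × b = 2.4 × 10^-5 m⁻¹ × 100 m = 2.4 × 10^-3
A = 110 hectares = 1.1 × 10^6 m²
Q = 4.6 × 10^5 m³/yr = 1260 m³/d
ΔV = Q × t = 1260 m³/d × 54 d = 68050 m³
Δh = ΔV / (S × A) = 68050 / (0.0024 × 1.1 × 10^6) = 25.78 m

Δh ≈ 25.8 m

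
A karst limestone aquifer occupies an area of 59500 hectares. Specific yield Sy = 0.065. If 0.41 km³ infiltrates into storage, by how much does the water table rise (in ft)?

A = 59500 hectares = 5.95 × 10^8 m²
ΔV = 0.41 km³ = 4.1 × 10^8 m³
Δh = ΔV / (Sy × A) = 4.1 × 10^8 m³ / (0.065 × 5.95 × 10^8 m²) = 10.6 m
Δh = 10.6 m = 34.78 ft

Δh ≈ 34.8 ft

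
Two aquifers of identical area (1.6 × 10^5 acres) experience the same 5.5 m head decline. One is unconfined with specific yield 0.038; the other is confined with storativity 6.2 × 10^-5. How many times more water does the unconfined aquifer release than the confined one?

ΔV_u / ΔV_c ≈ 613

A = 1.6 × 10^5 acres = 6.475 × 10^8 m²
Unconfined: ΔV_u = Sy × A × Δh = 0.038 × 6.475 × 10^8 × 5.5 = 1.353 × 10^8 m³
Confined: ΔV_c = S × A × Δh = 6.2 × 10^-5 × 6.475 × 10^8 × 5.5 = 2.208 × 10^5 m³
Ratio = ΔV_u / ΔV_c = Sy / S = 0.038 / 6.2 × 10^-5 = 612.9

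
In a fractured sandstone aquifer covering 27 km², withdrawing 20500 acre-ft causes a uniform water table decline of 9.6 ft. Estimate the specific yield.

Sy ≈ 0.32

A = 27 km² = 2.7 × 10^7 m²
Δh = 9.6 ft = 2.926 m
ΔV = 20500 acre-ft = 2.529 × 10^7 m³
Sy = ΔV / (A × Δh) = 2.529 × 10^7 m³ / (2.7 × 10^7 m² × 2.926 m) = 0.3201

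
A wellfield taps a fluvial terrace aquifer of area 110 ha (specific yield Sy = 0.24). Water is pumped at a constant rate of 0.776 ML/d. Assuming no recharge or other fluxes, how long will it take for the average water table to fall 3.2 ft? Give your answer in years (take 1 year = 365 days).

A = 110 ha = 1.1 × 10^6 m²
Δh = 3.2 ft = 0.9754 m
ΔV = Sy × A × Δh = 0.24 × 1.1 × 10^6 × 0.9754 = 2.575 × 10^5 m³
Q = 0.776 ML/d = 776 m³/d
t = ΔV / Q = 2.575 × 10^5 m³ / 776 m³/d = 331.8 d
t = 331.8 d ≈ 0.9091 years

t ≈ 0.909 years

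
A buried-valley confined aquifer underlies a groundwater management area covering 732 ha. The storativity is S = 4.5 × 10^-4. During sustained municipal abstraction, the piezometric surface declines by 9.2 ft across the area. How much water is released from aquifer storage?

A = 732 ha = 7.32 × 10^6 m²
Δh = 9.2 ft = 2.804 m
ΔV = S × A × Δh = 4.5 × 10^-4 × 7.32 × 10^6 m² × 2.804 m = 9237 m³

ΔV ≈ 9240 m³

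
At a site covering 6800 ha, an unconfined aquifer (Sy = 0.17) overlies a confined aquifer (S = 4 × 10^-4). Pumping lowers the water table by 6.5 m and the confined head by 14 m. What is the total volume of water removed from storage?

A = 6800 ha = 6.8 × 10^7 m²
Unconfined: ΔV_u = Sy × A × Δh_u = 0.17 × 6.8 × 10^7 × 6.5 = 7.514 × 10^7 m³
Confined: ΔV_c = S × A × Δh_c = 4 × 10^-4 × 6.8 × 10^7 × 14 = 3.808 × 10^5 m³
Total ΔV = 7.514 × 10^7 + 3.808 × 10^5 = 7.552 × 10^7 m³

ΔV ≈ 7.55 × 10^7 m³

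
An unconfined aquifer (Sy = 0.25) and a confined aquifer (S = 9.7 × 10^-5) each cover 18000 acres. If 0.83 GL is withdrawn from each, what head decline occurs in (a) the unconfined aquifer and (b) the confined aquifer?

Δh_u ≈ 0.0456 m; Δh_c ≈ 117 m

A = 18000 acres = 7.284 × 10^7 m²
ΔV = 0.83 GL = 8.3 × 10^5 m³
Unconfined: Δh_u = ΔV/(Sy·A) = 8.3 × 10^5/(0.25 × 7.284 × 10^7) = 0.04558 m
Confined: Δh_c = ΔV/(S·A) = 8.3 × 10^5/(9.7 × 10^-5 × 7.284 × 10^7) = 117.5 m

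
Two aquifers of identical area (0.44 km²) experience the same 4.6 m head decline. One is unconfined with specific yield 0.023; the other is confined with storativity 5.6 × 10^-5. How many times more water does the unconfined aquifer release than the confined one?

A = 0.44 km² = 4.4 × 10^5 m²
Unconfined: ΔV_u = Sy × A × Δh = 0.023 × 4.4 × 10^5 × 4.6 = 46550 m³
Confined: ΔV_c = S × A × Δh = 5.6 × 10^-5 × 4.4 × 10^5 × 4.6 = 113.3 m³
Ratio = ΔV_u / ΔV_c = Sy / S = 0.023 / 5.6 × 10^-5 = 410.7

ΔV_u / ΔV_c ≈ 411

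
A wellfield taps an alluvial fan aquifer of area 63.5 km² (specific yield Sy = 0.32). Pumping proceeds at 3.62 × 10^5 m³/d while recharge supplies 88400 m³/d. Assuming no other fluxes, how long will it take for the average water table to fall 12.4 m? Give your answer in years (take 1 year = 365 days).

A = 63.5 km² = 6.35 × 10^7 m²
ΔV = Sy × A × Δh = 0.32 × 6.35 × 10^7 × 12.4 = 2.52 × 10^8 m³
Net withdrawal = 3.62 × 10^5 − 88400 = 2.736 × 10^5 m³/d
t = ΔV / Q = 2.52 × 10^8 m³ / 2.736 × 10^5 m³/d = 920.9 d
t = 920.9 d ≈ 2.523 years

t ≈ 2.52 years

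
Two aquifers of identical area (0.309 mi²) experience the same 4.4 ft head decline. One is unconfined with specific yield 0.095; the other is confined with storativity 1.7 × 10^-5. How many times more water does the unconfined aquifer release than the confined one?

A = 0.309 mi² = 8.003 × 10^5 m²
Δh = 4.4 ft = 1.341 m
Unconfined: ΔV_u = Sy × A × Δh = 0.095 × 8.003 × 10^5 × 1.341 = 1.02 × 10^5 m³
Confined: ΔV_c = S × A × Δh = 1.7 × 10^-5 × 8.003 × 10^5 × 1.341 = 18.25 m³
Ratio = ΔV_u / ΔV_c = Sy / S = 0.095 / 1.7 × 10^-5 = 5588

ΔV_u / ΔV_c ≈ 5590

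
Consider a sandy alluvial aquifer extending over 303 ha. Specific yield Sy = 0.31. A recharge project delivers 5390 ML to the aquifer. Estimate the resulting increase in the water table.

Δh ≈ 5.74 m

A = 303 ha = 3.03 × 10^6 m²
ΔV = 5390 ML = 5.39 × 10^6 m³
Δh = ΔV / (Sy × A) = 5.39 × 10^6 m³ / (0.31 × 3.03 × 10^6 m²) = 5.738 m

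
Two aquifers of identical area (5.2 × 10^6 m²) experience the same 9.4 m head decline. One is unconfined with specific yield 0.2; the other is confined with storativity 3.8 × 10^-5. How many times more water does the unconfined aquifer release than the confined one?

ΔV_u / ΔV_c ≈ 5260

Unconfined: ΔV_u = Sy × A × Δh = 0.2 × 5.2 × 10^6 × 9.4 = 9.776 × 10^6 m³
Confined: ΔV_c = S × A × Δh = 3.8 × 10^-5 × 5.2 × 10^6 × 9.4 = 1857 m³
Ratio = ΔV_u / ΔV_c = Sy / S = 0.2 / 3.8 × 10^-5 = 5263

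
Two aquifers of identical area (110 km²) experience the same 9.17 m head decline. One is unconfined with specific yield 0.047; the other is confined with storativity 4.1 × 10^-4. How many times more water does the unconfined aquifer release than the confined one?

A = 110 km² = 1.1 × 10^8 m²
Unconfined: ΔV_u = Sy × A × Δh = 0.047 × 1.1 × 10^8 × 9.17 = 4.741 × 10^7 m³
Confined: ΔV_c = S × A × Δh = 4.1 × 10^-4 × 1.1 × 10^8 × 9.17 = 4.136 × 10^5 m³
Ratio = ΔV_u / ΔV_c = Sy / S = 0.047 / 4.1 × 10^-4 = 114.6

ΔV_u / ΔV_c ≈ 115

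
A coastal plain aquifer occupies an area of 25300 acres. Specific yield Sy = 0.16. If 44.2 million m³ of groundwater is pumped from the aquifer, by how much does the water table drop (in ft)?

A = 25300 acres = 1.024 × 10^8 m²
ΔV = 44.2 million m³ = 4.42 × 10^7 m³
Δh = ΔV / (Sy × A) = 4.42 × 10^7 m³ / (0.16 × 1.024 × 10^8 m²) = 2.698 m
Δh = 2.698 m = 8.852 ft

Δh ≈ 8.85 ft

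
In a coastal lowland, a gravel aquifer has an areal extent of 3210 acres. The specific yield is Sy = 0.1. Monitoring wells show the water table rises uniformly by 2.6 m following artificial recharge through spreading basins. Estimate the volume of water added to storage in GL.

ΔV ≈ 3.38 GL

A = 3210 acres = 1.299 × 10^7 m²
ΔV = Sy × A × Δh = 0.1 × 1.299 × 10^7 m² × 2.6 m = 3.378 × 10^6 m³
ΔV = 3.378 × 10^6 m³ = 3.378 GL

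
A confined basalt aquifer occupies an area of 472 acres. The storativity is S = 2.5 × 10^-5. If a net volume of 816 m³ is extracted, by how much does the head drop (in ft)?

A = 472 acres = 1.91 × 10^6 m²
Δh = ΔV / (S × A) = 816 m³ / (2.5 × 10^-5 × 1.91 × 10^6 m²) = 17.09 m
Δh = 17.09 m = 56.06 ft

Δh ≈ 56.1 ft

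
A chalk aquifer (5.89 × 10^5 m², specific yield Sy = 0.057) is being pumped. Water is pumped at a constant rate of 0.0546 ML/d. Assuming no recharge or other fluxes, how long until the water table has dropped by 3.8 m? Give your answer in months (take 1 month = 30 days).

ΔV = Sy × A × Δh = 0.057 × 5.89 × 10^5 × 3.8 = 1.276 × 10^5 m³
Q = 0.0546 ML/d = 54.6 m³/d
t = ΔV / Q = 1.276 × 10^5 m³ / 54.6 m³/d = 2337 d
t = 2337 d ≈ 77.89 months

t ≈ 77.9 months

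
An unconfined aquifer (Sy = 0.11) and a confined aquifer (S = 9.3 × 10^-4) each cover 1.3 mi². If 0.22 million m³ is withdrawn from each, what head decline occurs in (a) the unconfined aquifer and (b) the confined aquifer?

Δh_u ≈ 0.594 m; Δh_c ≈ 70.3 m

A = 1.3 mi² = 3.367 × 10^6 m²
ΔV = 0.22 million m³ = 2.2 × 10^5 m³
Unconfined: Δh_u = ΔV/(Sy·A) = 2.2 × 10^5/(0.11 × 3.367 × 10^6) = 0.594 m
Confined: Δh_c = ΔV/(S·A) = 2.2 × 10^5/(9.3 × 10^-4 × 3.367 × 10^6) = 70.26 m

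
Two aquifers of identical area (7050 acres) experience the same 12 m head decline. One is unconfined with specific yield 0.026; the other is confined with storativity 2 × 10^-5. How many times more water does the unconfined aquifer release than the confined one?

A = 7050 acres = 2.853 × 10^7 m²
Unconfined: ΔV_u = Sy × A × Δh = 0.026 × 2.853 × 10^7 × 12 = 8.901 × 10^6 m³
Confined: ΔV_c = S × A × Δh = 2 × 10^-5 × 2.853 × 10^7 × 12 = 6847 m³
Ratio = ΔV_u / ΔV_c = Sy / S = 0.026 / 2 × 10^-5 = 1300

ΔV_u / ΔV_c ≈ 1300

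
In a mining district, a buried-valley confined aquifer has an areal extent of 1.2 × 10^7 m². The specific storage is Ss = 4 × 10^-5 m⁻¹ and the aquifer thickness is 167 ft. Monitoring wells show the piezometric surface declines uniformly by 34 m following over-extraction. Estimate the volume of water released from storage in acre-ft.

ΔV ≈ 673 acre-ft

b = 167 ft = 50.9 m
S = Ss × b = 4 × 10^-5 m⁻¹ × 50.9 m = 2.036 × 10^-3
ΔV = S × A × Δh = 0.002036 × 1.2 × 10^7 m² × 34 m = 8.307 × 10^5 m³
ΔV = 8.307 × 10^5 m³ = 673.5 acre-ft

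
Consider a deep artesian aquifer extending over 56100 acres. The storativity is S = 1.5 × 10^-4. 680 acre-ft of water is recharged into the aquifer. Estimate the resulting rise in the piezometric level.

Δh ≈ 24.6 m

A = 56100 acres = 2.27 × 10^8 m²
ΔV = 680 acre-ft = 8.388 × 10^5 m³
Δh = ΔV / (S × A) = 8.388 × 10^5 m³ / (1.5 × 10^-4 × 2.27 × 10^8 m²) = 24.63 m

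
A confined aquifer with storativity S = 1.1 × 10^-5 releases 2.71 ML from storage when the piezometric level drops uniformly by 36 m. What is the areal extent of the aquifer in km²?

ΔV = 2.71 ML = 2710 m³
A = ΔV / (S × Δh) = 2710 / (1.1 × 10^-5 × 36) = 6.843 × 10^6 m²
A = 6.843 × 10^6 m² = 6.843 km²

A ≈ 6.84 km²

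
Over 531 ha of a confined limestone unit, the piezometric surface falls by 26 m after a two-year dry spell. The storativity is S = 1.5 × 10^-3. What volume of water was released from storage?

A = 531 ha = 5.31 × 10^6 m²
ΔV = S × A × Δh = 0.0015 × 5.31 × 10^6 m² × 26 m = 2.071 × 10^5 m³

ΔV ≈ 2.07 × 10^5 m³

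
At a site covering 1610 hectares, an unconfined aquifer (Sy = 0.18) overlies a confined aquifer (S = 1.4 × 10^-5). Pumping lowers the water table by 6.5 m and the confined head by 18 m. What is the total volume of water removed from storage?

A = 1610 hectares = 1.61 × 10^7 m²
Unconfined: ΔV_u = Sy × A × Δh_u = 0.18 × 1.61 × 10^7 × 6.5 = 1.884 × 10^7 m³
Confined: ΔV_c = S × A × Δh_c = 1.4 × 10^-5 × 1.61 × 10^7 × 18 = 4057 m³
Total ΔV = 1.884 × 10^7 + 4057 = 1.884 × 10^7 m³

ΔV ≈ 1.88 × 10^7 m³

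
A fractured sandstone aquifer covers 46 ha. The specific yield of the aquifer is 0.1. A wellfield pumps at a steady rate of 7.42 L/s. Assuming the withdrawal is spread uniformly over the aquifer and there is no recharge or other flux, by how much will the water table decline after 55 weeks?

Δh ≈ 5.37 m

A = 46 ha = 4.6 × 10^5 m²
Q = 7.42 L/s = 641.1 m³/d
t = 55 weeks = 385 d
ΔV = Q × t = 641.1 m³/d × 385 d = 2.468 × 10^5 m³
Δh = ΔV / (Sy × A) = 2.468 × 10^5 / (0.1 × 4.6 × 10^5) = 5.366 m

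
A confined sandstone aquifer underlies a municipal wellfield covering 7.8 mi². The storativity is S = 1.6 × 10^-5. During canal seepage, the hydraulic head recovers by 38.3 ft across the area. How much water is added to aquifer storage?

ΔV ≈ 3770 m³

A = 7.8 mi² = 2.02 × 10^7 m²
Δh = 38.3 ft = 11.67 m
ΔV = S × A × Δh = 1.6 × 10^-5 × 2.02 × 10^7 m² × 11.67 m = 3773 m³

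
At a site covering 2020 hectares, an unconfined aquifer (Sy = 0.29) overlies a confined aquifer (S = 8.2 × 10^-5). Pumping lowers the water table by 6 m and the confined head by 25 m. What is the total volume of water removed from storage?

A = 2020 hectares = 2.02 × 10^7 m²
Unconfined: ΔV_u = Sy × A × Δh_u = 0.29 × 2.02 × 10^7 × 6 = 3.515 × 10^7 m³
Confined: ΔV_c = S × A × Δh_c = 8.2 × 10^-5 × 2.02 × 10^7 × 25 = 41410 m³
Total ΔV = 3.515 × 10^7 + 41410 = 3.519 × 10^7 m³

ΔV ≈ 3.52 × 10^7 m³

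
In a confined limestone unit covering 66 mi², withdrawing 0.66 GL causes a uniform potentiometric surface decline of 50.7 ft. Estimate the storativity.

A = 66 mi² = 1.709 × 10^8 m²
Δh = 50.7 ft = 15.45 m
ΔV = 0.66 GL = 6.6 × 10^5 m³
S = ΔV / (A × Δh) = 6.6 × 10^5 m³ / (1.709 × 10^8 m² × 15.45 m) = 2.498 × 10^-4

S ≈ 2.5 × 10^-4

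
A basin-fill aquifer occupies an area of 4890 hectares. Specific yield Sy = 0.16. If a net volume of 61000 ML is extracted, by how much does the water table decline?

A = 4890 hectares = 4.89 × 10^7 m²
ΔV = 61000 ML = 6.1 × 10^7 m³
Δh = ΔV / (Sy × A) = 6.1 × 10^7 m³ / (0.16 × 4.89 × 10^7 m²) = 7.797 m

Δh ≈ 7.8 m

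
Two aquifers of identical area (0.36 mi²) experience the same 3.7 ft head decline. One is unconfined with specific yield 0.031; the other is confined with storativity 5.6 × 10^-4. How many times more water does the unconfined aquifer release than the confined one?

ΔV_u / ΔV_c ≈ 55.4

A = 0.36 mi² = 9.324 × 10^5 m²
Δh = 3.7 ft = 1.128 m
Unconfined: ΔV_u = Sy × A × Δh = 0.031 × 9.324 × 10^5 × 1.128 = 32600 m³
Confined: ΔV_c = S × A × Δh = 5.6 × 10^-4 × 9.324 × 10^5 × 1.128 = 588.9 m³
Ratio = ΔV_u / ΔV_c = Sy / S = 0.031 / 5.6 × 10^-4 = 55.36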